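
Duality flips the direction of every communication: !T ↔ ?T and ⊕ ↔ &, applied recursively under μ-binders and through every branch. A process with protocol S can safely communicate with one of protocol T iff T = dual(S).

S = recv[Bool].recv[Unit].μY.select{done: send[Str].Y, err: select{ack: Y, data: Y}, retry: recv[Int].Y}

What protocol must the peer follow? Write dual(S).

recv[Bool] → send[Bool]
  recv[Unit] → send[Unit]
    μY → μY  (binder kept)
      select{done,err,retry} → offer{done,err,retry}  (select→offer)
        case done:
          send[Str] → recv[Str]
            dual(Y) = Y
        case err:
          select{ack,data} → offer{ack,data}  (select→offer)
            case ack:
              dual(Y) = Y
            case data:
              dual(Y) = Y
        case retry:
          recv[Int] → send[Int]
            dual(Y) = Y

send[Bool].send[Unit].μY.offer{done: recv[Str].Y, err: offer{ack: Y, data: Y}, retry: send[Int].Y}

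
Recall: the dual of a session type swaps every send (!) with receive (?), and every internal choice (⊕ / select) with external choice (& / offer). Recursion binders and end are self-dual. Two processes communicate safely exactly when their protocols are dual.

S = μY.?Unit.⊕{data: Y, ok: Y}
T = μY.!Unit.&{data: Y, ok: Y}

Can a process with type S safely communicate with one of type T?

YES

μY | μY  ✓ (binder kept)
  ?Unit | !Unit  ✓
    ⊕{data,ok} | &{data,ok}  ✓ same labels
      case data:
        Y | Y  ✓
      case ok:
        Y | Y  ✓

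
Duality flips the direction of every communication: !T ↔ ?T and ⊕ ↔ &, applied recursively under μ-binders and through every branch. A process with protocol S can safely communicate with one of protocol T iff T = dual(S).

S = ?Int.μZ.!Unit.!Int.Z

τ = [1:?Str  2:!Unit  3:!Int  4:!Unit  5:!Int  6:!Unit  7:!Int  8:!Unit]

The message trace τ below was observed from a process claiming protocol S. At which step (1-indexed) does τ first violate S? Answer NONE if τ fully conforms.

1

@1 got ?Str, protocol expects ?Int  ✗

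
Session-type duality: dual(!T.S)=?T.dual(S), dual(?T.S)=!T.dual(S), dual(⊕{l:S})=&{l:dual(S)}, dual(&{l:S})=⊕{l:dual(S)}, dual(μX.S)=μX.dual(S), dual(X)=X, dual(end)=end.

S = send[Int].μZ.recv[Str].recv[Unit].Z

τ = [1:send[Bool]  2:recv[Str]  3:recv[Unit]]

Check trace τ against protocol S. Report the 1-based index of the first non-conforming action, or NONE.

1

@1 got send[Bool], protocol expects send[Int]  ✗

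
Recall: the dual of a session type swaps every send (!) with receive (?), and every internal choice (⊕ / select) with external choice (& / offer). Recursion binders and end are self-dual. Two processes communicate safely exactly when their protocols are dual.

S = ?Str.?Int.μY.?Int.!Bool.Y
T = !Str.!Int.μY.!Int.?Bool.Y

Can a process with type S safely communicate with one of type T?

?Str vs !Str  match
  ?Int vs !Int  match
    μY vs μY  match (binder kept)
      ?Int vs !Int  match
        !Bool vs ?Bool  match
          Y vs Y  match

YES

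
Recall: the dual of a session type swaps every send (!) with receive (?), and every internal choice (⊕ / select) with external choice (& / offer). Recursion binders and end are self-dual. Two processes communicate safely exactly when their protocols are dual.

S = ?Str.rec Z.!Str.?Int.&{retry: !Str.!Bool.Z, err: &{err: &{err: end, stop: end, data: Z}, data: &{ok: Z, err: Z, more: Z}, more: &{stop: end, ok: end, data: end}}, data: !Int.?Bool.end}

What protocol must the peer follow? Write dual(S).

!Str.rec Z.?Str.!Int.+{retry: ?Str.?Bool.Z, err: +{err: +{err: end, stop: end, data: Z}, data: +{ok: Z, err: Z, more: Z}, more: +{stop: end, ok: end, data: end}}, data: ?Int.!Bool.end}

?Str ↦ !Str
  rec Z ↦ rec Z  (μ self-dual)
    !Str ↦ ?Str
      ?Int ↦ !Int
        &{retry,err,data} ↦ +{retry,err,data}  (&→⊕)
          • retry:
            !Str ↦ ?Str
              !Bool ↦ ?Bool
                Z self-dual
          • err:
            &{err,data,more} ↦ +{err,data,more}  (&→⊕)
              • err:
                &{err,stop,data} ↦ +{err,stop,data}  (&→⊕)
                  • err:
                    end self-dual
                  • stop:
                    end self-dual
                  • data:
                    Z self-dual
              • data:
                &{ok,err,more} ↦ +{ok,err,more}  (&→⊕)
                  • ok:
                    Z self-dual
                  • err:
                    Z self-dual
                  • more:
                    Z self-dual
              • more:
                &{stop,ok,data} ↦ +{stop,ok,data}  (&→⊕)
                  • stop:
                    end self-dual
                  • ok:
                    end self-dual
                  • data:
                    end self-dual
          • data:
            !Int ↦ ?Int
              ?Bool ↦ !Bool
                end self-dual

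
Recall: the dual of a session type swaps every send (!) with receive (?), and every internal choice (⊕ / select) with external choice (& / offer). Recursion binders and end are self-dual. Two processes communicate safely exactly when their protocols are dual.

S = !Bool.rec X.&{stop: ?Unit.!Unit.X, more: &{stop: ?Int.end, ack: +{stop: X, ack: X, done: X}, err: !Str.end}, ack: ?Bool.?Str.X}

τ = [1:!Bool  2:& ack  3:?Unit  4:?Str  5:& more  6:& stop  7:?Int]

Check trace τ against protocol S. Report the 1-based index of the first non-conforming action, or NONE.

step 1: !Bool  ✓  residual = rec X.…
step 2: & ack  ✓  residual = ?Bool.?Str.rec X.…
step 3: got ?Unit, protocol expects ?Bool  ✗

3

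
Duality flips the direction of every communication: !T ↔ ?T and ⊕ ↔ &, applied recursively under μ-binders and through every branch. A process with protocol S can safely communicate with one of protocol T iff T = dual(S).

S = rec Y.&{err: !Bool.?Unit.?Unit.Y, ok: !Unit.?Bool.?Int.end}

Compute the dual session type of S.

rec Y = rec Y  (binder kept)
  &{err,ok} = +{err,ok}  (offer→select)
    [err]
      !Bool = ?Bool
        ?Unit = !Unit
          ?Unit = !Unit
            Y self-dual
    [ok]
      !Unit = ?Unit
        ?Bool = !Bool
          ?Int = !Int
            end self-dual

rec Y.+{err: ?Bool.!Unit.!Unit.Y, ok: ?Unit.!Bool.!Int.end}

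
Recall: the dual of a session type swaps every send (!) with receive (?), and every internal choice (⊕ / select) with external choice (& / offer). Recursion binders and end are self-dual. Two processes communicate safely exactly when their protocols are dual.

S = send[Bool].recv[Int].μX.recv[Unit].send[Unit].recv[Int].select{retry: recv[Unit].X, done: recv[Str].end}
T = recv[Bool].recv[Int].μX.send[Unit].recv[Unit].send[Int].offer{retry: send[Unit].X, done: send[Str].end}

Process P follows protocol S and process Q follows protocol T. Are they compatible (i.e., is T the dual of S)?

send[Bool] ‖ recv[Bool]  ok
  recv[Int] ‖ recv[Int]  ✗ same direction on both sides — not dual

NO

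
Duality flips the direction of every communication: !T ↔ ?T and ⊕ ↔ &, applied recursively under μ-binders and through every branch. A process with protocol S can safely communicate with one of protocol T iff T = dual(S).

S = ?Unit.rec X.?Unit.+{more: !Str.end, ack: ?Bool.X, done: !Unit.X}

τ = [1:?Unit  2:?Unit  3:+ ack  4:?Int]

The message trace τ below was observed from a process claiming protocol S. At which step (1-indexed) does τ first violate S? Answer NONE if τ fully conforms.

@1 ?Unit  match  now at rec X.…
@2 ?Unit  match  now at +{more: !Str.end, ack: ?Bool.rec X.…, done: !Unit.rec X.…}
@3 + ack  match  now at ?Bool.rec X.…
@4 got ?Int, protocol expects ?Bool  ✗

4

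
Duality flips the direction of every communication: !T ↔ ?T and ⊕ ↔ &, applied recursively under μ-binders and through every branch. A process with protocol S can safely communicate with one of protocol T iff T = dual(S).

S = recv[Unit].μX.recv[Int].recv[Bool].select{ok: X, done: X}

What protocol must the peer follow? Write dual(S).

send[Unit].μX.send[Int].send[Bool].offer{ok: X, done: X}

recv[Unit] ↦ send[Unit]
  μX ↦ μX  (μ self-dual)
    recv[Int] ↦ send[Int]
      recv[Bool] ↦ send[Bool]
        select{ok,done} ↦ offer{ok,done}  (internal→external)
          case ok:
            dual(X) = X
          case done:
            dual(X) = X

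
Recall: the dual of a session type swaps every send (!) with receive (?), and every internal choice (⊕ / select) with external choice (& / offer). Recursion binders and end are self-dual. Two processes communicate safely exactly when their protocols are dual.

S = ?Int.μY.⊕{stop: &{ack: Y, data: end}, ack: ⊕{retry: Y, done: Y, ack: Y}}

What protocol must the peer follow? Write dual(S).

!Int.μY.&{stop: ⊕{ack: Y, data: end}, ack: &{retry: Y, done: Y, ack: Y}}

?Int ↦ !Int
  μY ↦ μY  (rec unchanged)
    ⊕{stop,ack} ↦ &{stop,ack}  (⊕→&)
      case stop:
        &{ack,data} ↦ ⊕{ack,data}  (external→internal)
          case ack:
            dual(Y) = Y
          case data:
            dual(end) = end
      case ack:
        ⊕{retry,done,ack} ↦ &{retry,done,ack}  (⊕→&)
          case retry:
            dual(Y) = Y
          case done:
            dual(Y) = Y
          case ack:
            dual(Y) = Y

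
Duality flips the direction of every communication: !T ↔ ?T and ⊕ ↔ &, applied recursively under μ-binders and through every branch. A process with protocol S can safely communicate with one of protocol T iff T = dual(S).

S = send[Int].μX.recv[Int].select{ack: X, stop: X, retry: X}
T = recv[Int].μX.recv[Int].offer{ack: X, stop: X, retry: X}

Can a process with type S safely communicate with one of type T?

send[Int] ‖ recv[Int]  ok
  μX ‖ μX  ok (μ self-dual)
    recv[Int] ‖ recv[Int]  ✗ same direction on both sides — not dual

NO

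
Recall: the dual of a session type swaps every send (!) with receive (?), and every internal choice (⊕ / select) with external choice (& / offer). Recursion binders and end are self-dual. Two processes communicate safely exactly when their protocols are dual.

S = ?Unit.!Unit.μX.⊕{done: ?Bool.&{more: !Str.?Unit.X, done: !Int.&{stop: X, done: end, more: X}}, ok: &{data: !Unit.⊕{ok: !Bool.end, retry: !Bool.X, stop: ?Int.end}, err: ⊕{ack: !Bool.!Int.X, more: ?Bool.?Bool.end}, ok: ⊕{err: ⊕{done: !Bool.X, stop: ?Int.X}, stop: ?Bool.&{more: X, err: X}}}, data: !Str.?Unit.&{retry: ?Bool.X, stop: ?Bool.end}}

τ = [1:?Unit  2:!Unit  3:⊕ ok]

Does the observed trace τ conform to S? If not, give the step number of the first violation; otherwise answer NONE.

[1] ?Unit  ok  now at !Unit.μX.…
[2] !Unit  ok  now at μX.…
[3] ⊕ ok  ok  now at &{data: !Unit.⊕{ok: !Bool.end, retry: !Bool.μX.…, stop: ?Int.end}, err: ⊕{ack: !Bool.!Int.μX.…, more: ?Bool.?Bool.end}, ok: ⊕{err: ⊕{done: !Bool.μX.…, stop: ?Int.μX.…}, stop: ?Bool.&{more: μX.…, err: μX.…}}}
all 3 steps conform

NONE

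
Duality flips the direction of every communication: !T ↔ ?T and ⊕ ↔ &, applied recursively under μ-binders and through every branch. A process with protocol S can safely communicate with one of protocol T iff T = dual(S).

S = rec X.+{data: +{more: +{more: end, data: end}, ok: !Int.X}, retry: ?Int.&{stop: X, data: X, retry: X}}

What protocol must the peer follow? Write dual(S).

rec X → rec X  (μ self-dual)
  +{data,retry} → &{data,retry}  (internal→external)
    • data:
      +{more,ok} → &{more,ok}  (internal→external)
        • more:
          +{more,data} → &{more,data}  (internal→external)
            • more:
              dual(end) = end
            • data:
              dual(end) = end
        • ok:
          !Int → ?Int
            dual(X) = X
    • retry:
      ?Int → !Int
        &{stop,data,retry} → +{stop,data,retry}  (&→⊕)
          • stop:
            dual(X) = X
          • data:
            dual(X) = X
          • retry:
            dual(X) = X

rec X.&{data: &{more: &{more: end, data: end}, ok: ?Int.X}, retry: !Int.+{stop: X, data: X, retry: X}}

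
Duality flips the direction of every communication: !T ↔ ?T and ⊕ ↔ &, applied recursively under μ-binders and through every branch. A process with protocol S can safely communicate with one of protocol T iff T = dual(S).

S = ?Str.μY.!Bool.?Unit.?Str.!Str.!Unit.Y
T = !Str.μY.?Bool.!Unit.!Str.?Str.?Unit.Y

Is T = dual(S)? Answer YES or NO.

?Str | !Str  ✓
  μY | μY  ✓ (rec unchanged)
    !Bool | ?Bool  ✓
      ?Unit | !Unit  ✓
        ?Str | !Str  ✓
          !Str | ?Str  ✓
            !Unit | ?Unit  ✓
              Y | Y  ✓

YES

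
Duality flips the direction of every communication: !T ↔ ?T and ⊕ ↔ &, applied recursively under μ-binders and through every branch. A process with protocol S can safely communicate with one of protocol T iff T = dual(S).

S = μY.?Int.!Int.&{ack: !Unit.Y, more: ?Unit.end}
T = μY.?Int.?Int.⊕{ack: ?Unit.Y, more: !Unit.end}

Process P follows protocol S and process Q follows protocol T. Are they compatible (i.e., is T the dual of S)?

NO

μY ‖ μY  ✓ (rec unchanged)
  ?Int ‖ ?Int  ✗ same direction on both sides — not dual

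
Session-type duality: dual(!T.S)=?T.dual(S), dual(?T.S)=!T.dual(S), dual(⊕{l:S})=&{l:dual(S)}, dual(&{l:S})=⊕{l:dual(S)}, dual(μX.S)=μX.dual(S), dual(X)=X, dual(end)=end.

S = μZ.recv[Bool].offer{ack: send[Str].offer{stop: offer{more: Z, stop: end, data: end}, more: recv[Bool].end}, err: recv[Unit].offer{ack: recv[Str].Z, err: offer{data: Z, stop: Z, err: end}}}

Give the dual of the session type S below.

μZ ↦ μZ  (binder kept)
  recv[Bool] ↦ send[Bool]
    offer{ack,err} ↦ select{ack,err}  (offer→select)
      case ack:
        send[Str] ↦ recv[Str]
          offer{stop,more} ↦ select{stop,more}  (offer→select)
            case stop:
              offer{more,stop,data} ↦ select{more,stop,data}  (offer→select)
                case more:
                  Z self-dual
                case stop:
                  end self-dual
                case data:
                  end self-dual
            case more:
              recv[Bool] ↦ send[Bool]
                end self-dual
      case err:
        recv[Unit] ↦ send[Unit]
          offer{ack,err} ↦ select{ack,err}  (offer→select)
            case ack:
              recv[Str] ↦ send[Str]
                Z self-dual
            case err:
              offer{data,stop,err} ↦ select{data,stop,err}  (offer→select)
                case data:
                  Z self-dual
                case stop:
                  Z self-dual
                case err:
                  end self-dual

μZ.send[Bool].select{ack: recv[Str].select{stop: select{more: Z, stop: end, data: end}, more: send[Bool].end}, err: send[Unit].select{ack: send[Str].Z, err: select{data: Z, stop: Z, err: end}}}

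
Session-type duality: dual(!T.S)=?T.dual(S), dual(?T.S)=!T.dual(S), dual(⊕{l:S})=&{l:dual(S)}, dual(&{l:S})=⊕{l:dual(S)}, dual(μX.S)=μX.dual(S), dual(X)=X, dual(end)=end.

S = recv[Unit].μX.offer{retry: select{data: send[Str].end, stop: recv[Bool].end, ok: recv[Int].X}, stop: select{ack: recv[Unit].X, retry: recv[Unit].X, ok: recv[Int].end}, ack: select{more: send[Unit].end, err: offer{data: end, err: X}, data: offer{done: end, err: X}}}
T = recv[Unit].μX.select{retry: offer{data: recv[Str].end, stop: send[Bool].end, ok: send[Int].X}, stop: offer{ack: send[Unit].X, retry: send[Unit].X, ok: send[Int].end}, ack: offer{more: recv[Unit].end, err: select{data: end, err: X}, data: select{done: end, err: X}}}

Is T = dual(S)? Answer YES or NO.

recv[Unit] ‖ recv[Unit]  ✗ same direction on both sides — not dual

NO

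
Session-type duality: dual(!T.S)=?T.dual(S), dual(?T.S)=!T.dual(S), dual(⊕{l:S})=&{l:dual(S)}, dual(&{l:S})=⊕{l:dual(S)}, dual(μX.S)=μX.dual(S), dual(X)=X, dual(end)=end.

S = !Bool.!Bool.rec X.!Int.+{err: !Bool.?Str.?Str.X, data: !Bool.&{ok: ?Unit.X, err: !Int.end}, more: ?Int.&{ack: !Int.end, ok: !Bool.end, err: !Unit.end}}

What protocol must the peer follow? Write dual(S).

?Bool.?Bool.rec X.?Int.&{err: ?Bool.!Str.!Str.X, data: ?Bool.+{ok: !Unit.X, err: ?Int.end}, more: !Int.+{ack: ?Int.end, ok: ?Bool.end, err: ?Unit.end}}

!Bool ↦ ?Bool
  !Bool ↦ ?Bool
    rec X ↦ rec X  (μ self-dual)
      !Int ↦ ?Int
        +{err,data,more} ↦ &{err,data,more}  (⊕→&)
          [err]
            !Bool ↦ ?Bool
              ?Str ↦ !Str
                ?Str ↦ !Str
                  dual(X) = X
          [data]
            !Bool ↦ ?Bool
              &{ok,err} ↦ +{ok,err}  (offer→select)
                [ok]
                  ?Unit ↦ !Unit
                    dual(X) = X
                [err]
                  !Int ↦ ?Int
                    dual(end) = end
          [more]
            ?Int ↦ !Int
              &{ack,ok,err} ↦ +{ack,ok,err}  (offer→select)
                [ack]
                  !Int ↦ ?Int
                    dual(end) = end
                [ok]
                  !Bool ↦ ?Bool
                    dual(end) = end
                [err]
                  !Unit ↦ ?Unit
                    dual(end) = end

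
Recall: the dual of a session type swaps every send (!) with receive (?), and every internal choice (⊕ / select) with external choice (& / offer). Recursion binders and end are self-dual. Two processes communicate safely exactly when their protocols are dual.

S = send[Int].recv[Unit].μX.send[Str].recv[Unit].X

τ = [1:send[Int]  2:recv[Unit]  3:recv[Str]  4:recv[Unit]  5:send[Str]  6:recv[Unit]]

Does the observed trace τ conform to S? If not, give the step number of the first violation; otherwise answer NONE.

step 1: send[Int]  ✓  cont: recv[Unit].μX.…
step 2: recv[Unit]  ✓  cont: μX.…
step 3: got recv[Str], protocol expects send[Str]  ✗

3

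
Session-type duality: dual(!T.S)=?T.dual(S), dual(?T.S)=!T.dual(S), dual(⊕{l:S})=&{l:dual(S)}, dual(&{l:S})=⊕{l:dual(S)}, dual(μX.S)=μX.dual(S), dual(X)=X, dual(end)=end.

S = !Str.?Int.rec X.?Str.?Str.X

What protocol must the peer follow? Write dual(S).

?Str.!Int.rec X.!Str.!Str.X

!Str → ?Str
  ?Int → !Int
    rec X → rec X  (rec unchanged)
      ?Str → !Str
        ?Str → !Str
          X self-dual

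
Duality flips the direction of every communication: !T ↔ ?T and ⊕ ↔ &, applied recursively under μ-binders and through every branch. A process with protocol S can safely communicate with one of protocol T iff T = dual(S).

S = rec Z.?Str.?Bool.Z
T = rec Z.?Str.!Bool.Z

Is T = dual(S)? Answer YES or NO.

NO

rec Z ‖ rec Z  ✓ (binder kept)
  ?Str ‖ ?Str  ✗ same direction on both sides — not dual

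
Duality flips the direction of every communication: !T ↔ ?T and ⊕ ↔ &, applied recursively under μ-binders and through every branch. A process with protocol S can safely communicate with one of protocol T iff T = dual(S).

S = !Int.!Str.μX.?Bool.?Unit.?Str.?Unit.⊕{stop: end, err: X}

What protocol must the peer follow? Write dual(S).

?Int.?Str.μX.!Bool.!Unit.!Str.!Unit.&{stop: end, err: X}

!Int = ?Int
  !Str = ?Str
    μX = μX  (rec unchanged)
      ?Bool = !Bool
        ?Unit = !Unit
          ?Str = !Str
            ?Unit = !Unit
              ⊕{stop,err} = &{stop,err}  (⊕→&)
                • stop:
                  end self-dual
                • err:
                  X self-dual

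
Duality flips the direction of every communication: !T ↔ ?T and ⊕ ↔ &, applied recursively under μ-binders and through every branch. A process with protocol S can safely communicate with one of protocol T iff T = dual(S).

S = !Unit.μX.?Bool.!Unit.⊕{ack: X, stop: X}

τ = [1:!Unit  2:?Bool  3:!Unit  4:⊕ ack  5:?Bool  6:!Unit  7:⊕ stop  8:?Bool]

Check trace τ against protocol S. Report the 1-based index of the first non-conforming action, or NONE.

NONE

step 1: !Unit  match  state: μX.…
step 2: ?Bool  match  state: !Unit.⊕{ack: μX.…, stop: μX.…}
step 3: !Unit  match  state: ⊕{ack: μX.…, stop: μX.…}
step 4: ⊕ ack  match  state: μX.…
step 5: ?Bool  match  state: !Unit.⊕{ack: μX.…, stop: μX.…}
step 6: !Unit  match  state: ⊕{ack: μX.…, stop: μX.…}
step 7: ⊕ stop  match  state: μX.…
step 8: ?Bool  match  state: !Unit.⊕{ack: μX.…, stop: μX.…}
all 8 steps conform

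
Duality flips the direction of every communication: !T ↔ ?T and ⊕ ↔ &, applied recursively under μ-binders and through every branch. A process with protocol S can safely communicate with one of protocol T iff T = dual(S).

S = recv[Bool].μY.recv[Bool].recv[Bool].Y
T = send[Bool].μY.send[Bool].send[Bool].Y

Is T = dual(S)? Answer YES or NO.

recv[Bool] ‖ send[Bool]  ✓
  μY ‖ μY  ✓ (binder kept)
    recv[Bool] ‖ send[Bool]  ✓
      recv[Bool] ‖ send[Bool]  ✓
        Y ‖ Y  ✓

YES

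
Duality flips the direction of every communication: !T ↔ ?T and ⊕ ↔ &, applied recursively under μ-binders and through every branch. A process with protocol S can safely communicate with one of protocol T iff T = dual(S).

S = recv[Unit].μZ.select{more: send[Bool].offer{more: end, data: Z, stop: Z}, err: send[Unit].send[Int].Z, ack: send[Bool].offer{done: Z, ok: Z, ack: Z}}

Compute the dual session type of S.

send[Unit].μZ.offer{more: recv[Bool].select{more: end, data: Z, stop: Z}, err: recv[Unit].recv[Int].Z, ack: recv[Bool].select{done: Z, ok: Z, ack: Z}}

recv[Unit] → send[Unit]
  μZ → μZ  (rec unchanged)
    select{more,err,ack} → offer{more,err,ack}  (internal→external)
      case more:
        send[Bool] → recv[Bool]
          offer{more,data,stop} → select{more,data,stop}  (external→internal)
            case more:
              end self-dual
            case data:
              Z self-dual
            case stop:
              Z self-dual
      case err:
        send[Unit] → recv[Unit]
          send[Int] → recv[Int]
            Z self-dual
      case ack:
        send[Bool] → recv[Bool]
          offer{done,ok,ack} → select{done,ok,ack}  (external→internal)
            case done:
              Z self-dual
            case ok:
              Z self-dual
            case ack:
              Z self-dual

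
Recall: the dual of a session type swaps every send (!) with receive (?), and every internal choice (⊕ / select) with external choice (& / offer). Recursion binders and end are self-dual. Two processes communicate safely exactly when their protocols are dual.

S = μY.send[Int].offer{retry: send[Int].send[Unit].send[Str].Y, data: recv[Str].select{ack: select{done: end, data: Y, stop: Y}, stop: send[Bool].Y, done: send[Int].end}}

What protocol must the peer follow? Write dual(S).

μY.recv[Int].select{retry: recv[Int].recv[Unit].recv[Str].Y, data: send[Str].offer{ack: offer{done: end, data: Y, stop: Y}, stop: recv[Bool].Y, done: recv[Int].end}}

μY = μY  (μ self-dual)
  send[Int] = recv[Int]
    offer{retry,data} = select{retry,data}  (offer→select)
      [retry]
        send[Int] = recv[Int]
          send[Unit] = recv[Unit]
            send[Str] = recv[Str]
              Y ↦ Y
      [data]
        recv[Str] = send[Str]
          select{ack,stop,done} = offer{ack,stop,done}  (⊕→&)
            [ack]
              select{done,data,stop} = offer{done,data,stop}  (⊕→&)
                [done]
                  end ↦ end
                [data]
                  Y ↦ Y
                [stop]
                  Y ↦ Y
            [stop]
              send[Bool] = recv[Bool]
                Y ↦ Y
            [done]
              send[Int] = recv[Int]
                end ↦ end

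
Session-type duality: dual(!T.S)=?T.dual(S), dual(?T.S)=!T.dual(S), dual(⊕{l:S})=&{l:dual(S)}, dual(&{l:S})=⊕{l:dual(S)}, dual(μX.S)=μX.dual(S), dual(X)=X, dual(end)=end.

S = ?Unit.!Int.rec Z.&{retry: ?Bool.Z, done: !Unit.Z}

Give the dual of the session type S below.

?Unit ↦ !Unit
  !Int ↦ ?Int
    rec Z ↦ rec Z  (binder kept)
      &{retry,done} ↦ +{retry,done}  (external→internal)
        [retry]
          ?Bool ↦ !Bool
            Z ↦ Z
        [done]
          !Unit ↦ ?Unit
            Z ↦ Z

!Unit.?Int.rec Z.+{retry: !Bool.Z, done: ?Unit.Z}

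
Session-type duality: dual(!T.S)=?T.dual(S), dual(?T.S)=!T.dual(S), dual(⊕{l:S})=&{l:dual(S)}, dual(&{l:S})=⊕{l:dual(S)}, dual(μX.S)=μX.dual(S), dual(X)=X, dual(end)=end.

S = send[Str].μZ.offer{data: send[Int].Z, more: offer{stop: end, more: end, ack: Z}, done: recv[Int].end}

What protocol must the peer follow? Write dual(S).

recv[Str].μZ.select{data: recv[Int].Z, more: select{stop: end, more: end, ack: Z}, done: send[Int].end}

send[Str] ↦ recv[Str]
  μZ ↦ μZ  (binder kept)
    offer{data,more,done} ↦ select{data,more,done}  (offer→select)
      • data:
        send[Int] ↦ recv[Int]
          Z self-dual
      • more:
        offer{stop,more,ack} ↦ select{stop,more,ack}  (offer→select)
          • stop:
            end self-dual
          • more:
            end self-dual
          • ack:
            Z self-dual
      • done:
        recv[Int] ↦ send[Int]
          end self-dual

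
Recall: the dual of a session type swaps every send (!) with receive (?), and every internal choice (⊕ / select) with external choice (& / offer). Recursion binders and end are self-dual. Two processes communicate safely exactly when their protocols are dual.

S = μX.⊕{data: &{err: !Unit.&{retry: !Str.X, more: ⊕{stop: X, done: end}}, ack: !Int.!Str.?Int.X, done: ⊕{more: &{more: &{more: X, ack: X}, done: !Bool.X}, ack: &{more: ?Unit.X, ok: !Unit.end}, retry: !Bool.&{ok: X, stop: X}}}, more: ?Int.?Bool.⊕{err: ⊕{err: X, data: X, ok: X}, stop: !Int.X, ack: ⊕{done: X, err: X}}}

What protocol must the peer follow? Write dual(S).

μX.&{data: ⊕{err: ?Unit.⊕{retry: ?Str.X, more: &{stop: X, done: end}}, ack: ?Int.?Str.!Int.X, done: &{more: ⊕{more: ⊕{more: X, ack: X}, done: ?Bool.X}, ack: ⊕{more: !Unit.X, ok: ?Unit.end}, retry: ?Bool.⊕{ok: X, stop: X}}}, more: !Int.!Bool.&{err: &{err: X, data: X, ok: X}, stop: ?Int.X, ack: &{done: X, err: X}}}

μX ↦ μX  (binder kept)
  ⊕{data,more} ↦ &{data,more}  (internal→external)
    case data:
      &{err,ack,done} ↦ ⊕{err,ack,done}  (&→⊕)
        case err:
          !Unit ↦ ?Unit
            &{retry,more} ↦ ⊕{retry,more}  (&→⊕)
              case retry:
                !Str ↦ ?Str
                  X self-dual
              case more:
                ⊕{stop,done} ↦ &{stop,done}  (internal→external)
                  case stop:
                    X self-dual
                  case done:
                    end self-dual
        case ack:
          !Int ↦ ?Int
            !Str ↦ ?Str
              ?Int ↦ !Int
                X self-dual
        case done:
          ⊕{more,ack,retry} ↦ &{more,ack,retry}  (internal→external)
            case more:
              &{more,done} ↦ ⊕{more,done}  (&→⊕)
                case more:
                  &{more,ack} ↦ ⊕{more,ack}  (&→⊕)
                    case more:
                      X self-dual
                    case ack:
                      X self-dual
                case done:
                  !Bool ↦ ?Bool
                    X self-dual
            case ack:
              &{more,ok} ↦ ⊕{more,ok}  (&→⊕)
                case more:
                  ?Unit ↦ !Unit
                    X self-dual
                case ok:
                  !Unit ↦ ?Unit
                    end self-dual
            case retry:
              !Bool ↦ ?Bool
                &{ok,stop} ↦ ⊕{ok,stop}  (&→⊕)
                  case ok:
                    X self-dual
                  case stop:
                    X self-dual
    case more:
      ?Int ↦ !Int
        ?Bool ↦ !Bool
          ⊕{err,stop,ack} ↦ &{err,stop,ack}  (internal→external)
            case err:
              ⊕{err,data,ok} ↦ &{err,data,ok}  (internal→external)
                case err:
                  X self-dual
                case data:
                  X self-dual
                case ok:
                  X self-dual
            case stop:
              !Int ↦ ?Int
                X self-dual
            case ack:
              ⊕{done,err} ↦ &{done,err}  (internal→external)
                case done:
                  X self-dual
                case err:
                  X self-dual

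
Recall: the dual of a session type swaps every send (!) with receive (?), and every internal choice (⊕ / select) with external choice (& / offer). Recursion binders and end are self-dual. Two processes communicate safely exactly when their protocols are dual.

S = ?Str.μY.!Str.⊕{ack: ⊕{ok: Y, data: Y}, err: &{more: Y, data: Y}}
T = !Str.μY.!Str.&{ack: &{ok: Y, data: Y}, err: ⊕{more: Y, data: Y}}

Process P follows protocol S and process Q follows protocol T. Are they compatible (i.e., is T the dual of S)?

NO

?Str ‖ !Str  match
  μY ‖ μY  match (μ self-dual)
    !Str ‖ !Str  ✗ same direction on both sides — not dual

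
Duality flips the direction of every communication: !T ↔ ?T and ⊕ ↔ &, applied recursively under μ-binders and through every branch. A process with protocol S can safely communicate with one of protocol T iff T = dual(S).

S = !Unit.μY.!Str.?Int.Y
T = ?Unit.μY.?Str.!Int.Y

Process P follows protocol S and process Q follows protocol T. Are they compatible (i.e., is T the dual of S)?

YES

!Unit | ?Unit  ok
  μY | μY  ok (rec unchanged)
    !Str | ?Str  ok
      ?Int | !Int  ok
        Y | Y  ok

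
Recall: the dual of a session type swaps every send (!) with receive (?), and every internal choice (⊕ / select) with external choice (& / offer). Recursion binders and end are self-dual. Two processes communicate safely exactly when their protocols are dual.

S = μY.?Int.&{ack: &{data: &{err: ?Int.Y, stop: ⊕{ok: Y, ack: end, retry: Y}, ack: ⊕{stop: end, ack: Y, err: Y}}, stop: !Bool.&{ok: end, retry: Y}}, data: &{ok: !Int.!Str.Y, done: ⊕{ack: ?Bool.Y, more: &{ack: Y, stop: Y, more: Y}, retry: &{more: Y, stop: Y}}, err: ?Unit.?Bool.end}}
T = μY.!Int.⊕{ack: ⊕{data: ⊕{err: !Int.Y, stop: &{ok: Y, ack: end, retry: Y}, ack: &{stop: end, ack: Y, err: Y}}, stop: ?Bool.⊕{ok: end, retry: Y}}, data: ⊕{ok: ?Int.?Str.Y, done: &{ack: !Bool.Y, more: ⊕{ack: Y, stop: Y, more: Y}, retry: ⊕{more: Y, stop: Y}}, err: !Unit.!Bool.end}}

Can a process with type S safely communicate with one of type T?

μY | μY  ✓ (binder kept)
  ?Int | !Int  ✓
    &{ack,data} | ⊕{ack,data}  ✓ same labels
      case ack:
        &{data,stop} | ⊕{data,stop}  ✓ same labels
          case data:
            &{err,stop,ack} | ⊕{err,stop,ack}  ✓ same labels
              case err:
                ?Int | !Int  ✓
                  Y | Y  ✓
              case stop:
                ⊕{ok,ack,retry} | &{ok,ack,retry}  ✓ same labels
                  case ok:
                    Y | Y  ✓
                  case ack:
                    end | end  ✓
                  case retry:
                    Y | Y  ✓
              case ack:
                ⊕{stop,ack,err} | &{stop,ack,err}  ✓ same labels
                  case stop:
                    end | end  ✓
                  case ack:
                    Y | Y  ✓
                  case err:
                    Y | Y  ✓
          case stop:
            !Bool | ?Bool  ✓
              &{ok,retry} | ⊕{ok,retry}  ✓ same labels
                case ok:
                  end | end  ✓
                case retry:
                  Y | Y  ✓
      case data:
        &{ok,done,err} | ⊕{ok,done,err}  ✓ same labels
          case ok:
            !Int | ?Int  ✓
              !Str | ?Str  ✓
                Y | Y  ✓
          case done:
            ⊕{ack,more,retry} | &{ack,more,retry}  ✓ same labels
              case ack:
                ?Bool | !Bool  ✓
                  Y | Y  ✓
              case more:
                &{ack,stop,more} | ⊕{ack,stop,more}  ✓ same labels
                  case ack:
                    Y | Y  ✓
                  case stop:
                    Y | Y  ✓
                  case more:
                    Y | Y  ✓
              case retry:
                &{more,stop} | ⊕{more,stop}  ✓ same labels
                  case more:
                    Y | Y  ✓
                  case stop:
                    Y | Y  ✓
          case err:
            ?Unit | !Unit  ✓
              ?Bool | !Bool  ✓
                end | end  ✓

YES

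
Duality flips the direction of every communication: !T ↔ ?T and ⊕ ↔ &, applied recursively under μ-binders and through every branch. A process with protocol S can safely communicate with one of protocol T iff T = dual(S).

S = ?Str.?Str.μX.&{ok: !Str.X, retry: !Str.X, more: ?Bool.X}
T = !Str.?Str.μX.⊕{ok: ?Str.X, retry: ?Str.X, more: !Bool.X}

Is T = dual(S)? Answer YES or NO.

?Str ‖ !Str  ok
  ?Str ‖ ?Str  ✗ same direction on both sides — not dual

NO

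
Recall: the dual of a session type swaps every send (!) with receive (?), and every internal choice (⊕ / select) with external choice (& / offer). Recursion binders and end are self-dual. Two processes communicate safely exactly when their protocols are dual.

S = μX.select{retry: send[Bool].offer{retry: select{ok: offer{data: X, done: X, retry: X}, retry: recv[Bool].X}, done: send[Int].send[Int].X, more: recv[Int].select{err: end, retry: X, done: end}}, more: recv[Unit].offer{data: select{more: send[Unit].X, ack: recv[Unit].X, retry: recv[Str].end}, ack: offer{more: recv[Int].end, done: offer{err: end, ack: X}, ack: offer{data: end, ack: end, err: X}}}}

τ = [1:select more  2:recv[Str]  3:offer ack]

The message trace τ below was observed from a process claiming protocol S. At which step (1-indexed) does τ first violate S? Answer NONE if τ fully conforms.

[1] select more  ✓  residual = recv[Unit].offer{data: select{more: send[Unit].μX.…, ack: recv[Unit].μX.…, retry: recv[Str].end}, ack: offer{more: recv[Int].end, done: offer{err: end, ack: μX.…}, ack: offer{data: end, ack: end, err: μX.…}}}
[2] got recv[Str], protocol expects recv[Unit]  ✗

2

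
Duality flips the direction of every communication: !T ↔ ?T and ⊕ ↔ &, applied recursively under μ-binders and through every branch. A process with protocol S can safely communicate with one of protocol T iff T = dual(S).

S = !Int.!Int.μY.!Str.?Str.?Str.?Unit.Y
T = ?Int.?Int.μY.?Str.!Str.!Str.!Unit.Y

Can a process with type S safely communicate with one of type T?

!Int | ?Int  ✓
  !Int | ?Int  ✓
    μY | μY  ✓ (binder kept)
      !Str | ?Str  ✓
        ?Str | !Str  ✓
          ?Str | !Str  ✓
            ?Unit | !Unit  ✓
              Y | Y  ✓

YES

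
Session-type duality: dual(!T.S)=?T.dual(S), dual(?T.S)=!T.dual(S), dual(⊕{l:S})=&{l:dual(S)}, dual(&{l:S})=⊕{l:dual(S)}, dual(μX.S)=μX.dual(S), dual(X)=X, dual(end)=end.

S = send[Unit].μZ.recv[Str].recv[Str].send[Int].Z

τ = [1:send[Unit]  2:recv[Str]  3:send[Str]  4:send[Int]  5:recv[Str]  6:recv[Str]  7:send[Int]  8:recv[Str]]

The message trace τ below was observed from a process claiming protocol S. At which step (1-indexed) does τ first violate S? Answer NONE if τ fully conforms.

3

step 1: send[Unit]  ok  residual = μZ.…
step 2: recv[Str]  ok  residual = recv[Str].send[Int].μZ.…
step 3: got send[Str], protocol expects recv[Str]  ✗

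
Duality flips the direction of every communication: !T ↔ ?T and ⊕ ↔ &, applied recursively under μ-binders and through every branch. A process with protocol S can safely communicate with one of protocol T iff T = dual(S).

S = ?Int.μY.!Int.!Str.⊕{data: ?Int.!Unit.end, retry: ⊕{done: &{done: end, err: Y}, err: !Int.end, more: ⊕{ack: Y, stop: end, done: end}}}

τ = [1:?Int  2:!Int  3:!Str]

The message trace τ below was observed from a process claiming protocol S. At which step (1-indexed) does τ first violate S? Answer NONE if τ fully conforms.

NONE

step 1: ?Int  ✓  state: μY.…
step 2: !Int  ✓  state: !Str.⊕{data: ?Int.!Unit.end, retry: ⊕{done: &{done: end, err: μY.…}, err: !Int.end, more: ⊕{ack: μY.…, stop: end, done: end}}}
step 3: !Str  ✓  state: ⊕{data: ?Int.!Unit.end, retry: ⊕{done: &{done: end, err: μY.…}, err: !Int.end, more: ⊕{ack: μY.…, stop: end, done: end}}}
all 3 steps conform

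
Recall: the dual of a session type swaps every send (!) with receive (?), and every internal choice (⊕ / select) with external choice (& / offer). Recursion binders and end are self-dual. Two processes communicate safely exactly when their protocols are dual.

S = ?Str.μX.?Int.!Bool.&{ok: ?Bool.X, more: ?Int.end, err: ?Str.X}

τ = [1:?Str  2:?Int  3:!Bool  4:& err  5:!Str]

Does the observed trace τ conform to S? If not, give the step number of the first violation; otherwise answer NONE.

[1] ?Str  ok  residual = μX.…
[2] ?Int  ok  residual = !Bool.&{ok: ?Bool.μX.…, more: ?Int.end, err: ?Str.μX.…}
[3] !Bool  ok  residual = &{ok: ?Bool.μX.…, more: ?Int.end, err: ?Str.μX.…}
[4] & err  ok  residual = ?Str.μX.…
[5] got !Str, protocol expects ?Str  ✗

5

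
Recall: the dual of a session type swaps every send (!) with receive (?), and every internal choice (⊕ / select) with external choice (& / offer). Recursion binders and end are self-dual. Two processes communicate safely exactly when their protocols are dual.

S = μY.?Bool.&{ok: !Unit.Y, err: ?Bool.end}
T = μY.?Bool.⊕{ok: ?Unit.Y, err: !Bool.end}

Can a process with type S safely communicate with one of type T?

NO

μY | μY  ok (μ self-dual)
  ?Bool | ?Bool  ✗ same direction on both sides — not dual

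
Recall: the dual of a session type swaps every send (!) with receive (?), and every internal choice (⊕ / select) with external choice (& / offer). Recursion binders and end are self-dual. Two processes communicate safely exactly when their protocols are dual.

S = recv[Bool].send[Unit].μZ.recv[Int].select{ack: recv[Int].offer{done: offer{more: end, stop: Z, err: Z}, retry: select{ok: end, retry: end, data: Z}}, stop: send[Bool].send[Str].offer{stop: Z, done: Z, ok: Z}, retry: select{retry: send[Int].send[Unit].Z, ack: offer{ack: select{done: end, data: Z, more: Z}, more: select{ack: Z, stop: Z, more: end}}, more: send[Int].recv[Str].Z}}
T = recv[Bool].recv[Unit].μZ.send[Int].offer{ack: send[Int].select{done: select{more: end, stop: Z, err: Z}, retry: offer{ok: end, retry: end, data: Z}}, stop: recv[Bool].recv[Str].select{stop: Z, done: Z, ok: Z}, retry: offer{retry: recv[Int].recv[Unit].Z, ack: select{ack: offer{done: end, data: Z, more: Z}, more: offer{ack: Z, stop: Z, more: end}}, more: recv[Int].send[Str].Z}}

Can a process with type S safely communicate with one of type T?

NO

recv[Bool] ‖ recv[Bool]  ✗ same direction on both sides — not dual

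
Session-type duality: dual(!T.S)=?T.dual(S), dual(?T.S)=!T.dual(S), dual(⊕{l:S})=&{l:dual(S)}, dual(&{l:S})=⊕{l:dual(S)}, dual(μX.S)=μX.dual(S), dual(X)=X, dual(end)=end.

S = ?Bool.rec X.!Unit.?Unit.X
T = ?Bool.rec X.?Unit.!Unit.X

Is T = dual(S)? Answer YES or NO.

NO

?Bool | ?Bool  ✗ same direction on both sides — not dual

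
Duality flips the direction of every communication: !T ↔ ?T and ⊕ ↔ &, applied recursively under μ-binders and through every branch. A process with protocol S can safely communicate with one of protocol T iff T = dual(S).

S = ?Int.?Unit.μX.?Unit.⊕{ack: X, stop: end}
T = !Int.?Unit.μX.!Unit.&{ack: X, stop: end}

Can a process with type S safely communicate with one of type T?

?Int | !Int  match
  ?Unit | ?Unit  ✗ same direction on both sides — not dual

NO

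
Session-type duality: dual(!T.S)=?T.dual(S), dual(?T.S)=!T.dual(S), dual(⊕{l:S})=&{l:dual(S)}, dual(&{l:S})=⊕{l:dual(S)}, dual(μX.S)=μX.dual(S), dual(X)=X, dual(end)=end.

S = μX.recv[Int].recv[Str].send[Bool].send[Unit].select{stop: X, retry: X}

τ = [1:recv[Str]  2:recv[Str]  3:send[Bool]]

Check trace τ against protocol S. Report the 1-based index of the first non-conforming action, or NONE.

1

@1 got recv[Str], protocol expects recv[Int]  ✗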